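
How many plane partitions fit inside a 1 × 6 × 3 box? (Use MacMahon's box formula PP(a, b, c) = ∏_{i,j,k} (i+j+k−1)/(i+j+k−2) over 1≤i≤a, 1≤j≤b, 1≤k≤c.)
PP(1, 6, 3) = 84

Evaluate the triple product over i = 1..1, j = 1..6, k = 1..3. The factors are (2/1) · (3/2) · (4/3) · (3/2) · (4/3) · (5/4) · (4/3) · (5/4) · … (18 factors total). The numerators and denominators telescope so the product is an integer; carrying out the multiplication exactly gives PP(1, 6, 3) = 84.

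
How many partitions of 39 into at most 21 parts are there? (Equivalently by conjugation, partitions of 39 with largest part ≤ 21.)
p(39, parts ≤ 21) = 29973

Use the recurrence p(n, m) = p(n, m−1) + p(n−m, m): either the largest part is < m (count p(n, m−1)) or the largest part is exactly m (remove one copy of m, count p(n−m, m)). With p(0, ·) = 1 this gives p(39, parts ≤ 21) = 29973. (By conjugating Young diagrams, this also counts partitions of 39 into at most 21 parts.)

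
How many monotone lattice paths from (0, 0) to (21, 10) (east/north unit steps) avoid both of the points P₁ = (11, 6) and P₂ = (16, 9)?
Number of paths = 23864275

Inclusion–exclusion. Total paths: C(31, 21) = 44352165. Through P₁: C(17, 11)·C(14, 10) = 12388376. Through P₂: C(25, 16)·C(6, 5) = 12257850. Since P₁ is strictly southwest of P₂, a monotone path through both must visit P₁ then P₂; paths through both = C(17, 11)·C(8, 5)·C(6, 5) = 4158336. Avoid both = 44352165 − 12388376 − 12257850 + 4158336 = 23864275.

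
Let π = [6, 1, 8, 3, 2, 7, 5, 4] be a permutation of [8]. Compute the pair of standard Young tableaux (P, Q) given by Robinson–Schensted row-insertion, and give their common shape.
P = [1, 2, 4] / [3, 5] / [6, 7] / [8];  Q = [1, 3, 6] / [2, 4] / [5, 7] / [8];  common shape = (3, 2, 2, 1)

Row-insert the values π_1, π_2, … into P one at a time, bumping the leftmost entry strictly greater than the inserted value down to the next row. The recording tableau Q records, in position (i, j), the step at which that cell was added to P.
  Insert 6 (step 1): P = [6];  Q = [1]
  Insert 1 (step 2): P = [1] / [6];  Q = [1] / [2]
  Insert 8 (step 3): P = [1, 8] / [6];  Q = [1, 3] / [2]
  Insert 3 (step 4): P = [1, 3] / [6, 8];  Q = [1, 3] / [2, 4]
  Insert 2 (step 5): P = [1, 2] / [3, 8] / [6];  Q = [1, 3] / [2, 4] / [5]
  Insert 7 (step 6): P = [1, 2, 7] / [3, 8] / [6];  Q = [1, 3, 6] / [2, 4] / [5]
  Insert 5 (step 7): P = [1, 2, 5] / [3, 7] / [6, 8];  Q = [1, 3, 6] / [2, 4] / [5, 7]
  Insert 4 (step 8): P = [1, 2, 4] / [3, 5] / [6, 7] / [8];  Q = [1, 3, 6] / [2, 4] / [5, 7] / [8]
Final shape: (3, 2, 2, 1).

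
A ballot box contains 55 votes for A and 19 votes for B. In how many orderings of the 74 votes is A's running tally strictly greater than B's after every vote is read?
Strict-lead orderings = 104194767372204096

Total orderings of the 74 votes with 55 for A: C(74, 55) = 214178132931752864. By the Bertrand ballot formula (Cycle Lemma / reflection principle), the number of orderings in which A is strictly ahead of B throughout is (p − q)/(p + q) · C(p + q, p) = (55 − 19)/(55 + 19) · 214178132931752864 = 104194767372204096.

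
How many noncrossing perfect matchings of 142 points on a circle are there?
C_71 = 5175569924646105559418940193995065716350

These noncrossing handshakes are counted by the Catalan number C_n = (1/(n + 1)) · C(2n, n). For n = 71: C_71 = (1/72) · C(142, 71) = 372641034574519600278163693967644731577200/72 = 5175569924646105559418940193995065716350.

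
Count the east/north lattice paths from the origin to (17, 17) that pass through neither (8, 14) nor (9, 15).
Number of paths = 2233198440

Inclusion–exclusion. Total paths: C(34, 17) = 2333606220. Through P₁: C(22, 8)·C(12, 9) = 70349400. Through P₂: C(24, 9)·C(10, 8) = 58837680. Since P₁ is strictly southwest of P₂, a monotone path through both must visit P₁ then P₂; paths through both = C(22, 8)·C(2, 1)·C(10, 8) = 28779300. Avoid both = 2333606220 − 70349400 − 58837680 + 28779300 = 2233198440.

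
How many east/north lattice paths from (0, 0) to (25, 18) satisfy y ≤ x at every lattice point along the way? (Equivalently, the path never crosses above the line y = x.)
Number of paths = 187187399448

By the reflection principle (André's argument), the number of monotone paths to (25, 18) with n ≤ m that never go above y = x is C(43, 25) − C(43, 26) = 608359048206 − 421171648758 = 187187399448.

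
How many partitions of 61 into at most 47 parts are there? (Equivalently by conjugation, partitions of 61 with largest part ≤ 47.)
p(61, parts ≤ 47) = 1121132

Use the recurrence p(n, m) = p(n, m−1) + p(n−m, m): either the largest part is < m (count p(n, m−1)) or the largest part is exactly m (remove one copy of m, count p(n−m, m)). With p(0, ·) = 1 this gives p(61, parts ≤ 47) = 1121132. (By conjugating Young diagrams, this also counts partitions of 61 into at most 47 parts.)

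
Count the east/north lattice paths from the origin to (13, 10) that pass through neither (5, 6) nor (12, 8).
Number of paths = 587362

Inclusion–exclusion. Total paths: C(23, 13) = 1144066. Through P₁: C(11, 5)·C(12, 8) = 228690. Through P₂: C(20, 12)·C(3, 1) = 377910. Since P₁ is strictly southwest of P₂, a monotone path through both must visit P₁ then P₂; paths through both = C(11, 5)·C(9, 7)·C(3, 1) = 49896. Avoid both = 1144066 − 228690 − 377910 + 49896 = 587362.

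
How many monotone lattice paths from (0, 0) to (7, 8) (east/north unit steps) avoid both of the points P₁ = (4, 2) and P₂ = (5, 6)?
Number of paths = 2853

Inclusion–exclusion. Total paths: C(15, 7) = 6435. Through P₁: C(6, 4)·C(9, 3) = 1260. Through P₂: C(11, 5)·C(4, 2) = 2772. Since P₁ is strictly southwest of P₂, a monotone path through both must visit P₁ then P₂; paths through both = C(6, 4)·C(5, 1)·C(4, 2) = 450. Avoid both = 6435 − 1260 − 2772 + 450 = 2853.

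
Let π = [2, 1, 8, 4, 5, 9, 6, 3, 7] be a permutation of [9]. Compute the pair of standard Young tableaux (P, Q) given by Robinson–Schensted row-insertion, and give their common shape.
P = [1, 3, 5, 6, 7] / [2, 4, 9] / [8];  Q = [1, 3, 5, 6, 9] / [2, 4, 7] / [8];  common shape = (5, 3, 1)

Row-insert the values π_1, π_2, … into P one at a time, bumping the leftmost entry strictly greater than the inserted value down to the next row. The recording tableau Q records, in position (i, j), the step at which that cell was added to P.
  Insert 2 (step 1): P = [2];  Q = [1]
  Insert 1 (step 2): P = [1] / [2];  Q = [1] / [2]
  Insert 8 (step 3): P = [1, 8] / [2];  Q = [1, 3] / [2]
  Insert 4 (step 4): P = [1, 4] / [2, 8];  Q = [1, 3] / [2, 4]
  Insert 5 (step 5): P = [1, 4, 5] / [2, 8];  Q = [1, 3, 5] / [2, 4]
  Insert 9 (step 6): P = [1, 4, 5, 9] / [2, 8];  Q = [1, 3, 5, 6] / [2, 4]
  Insert 6 (step 7): P = [1, 4, 5, 6] / [2, 8, 9];  Q = [1, 3, 5, 6] / [2, 4, 7]
  Insert 3 (step 8): P = [1, 3, 5, 6] / [2, 4, 9] / [8];  Q = [1, 3, 5, 6] / [2, 4, 7] / [8]
  Insert 7 (step 9): P = [1, 3, 5, 6, 7] / [2, 4, 9] / [8];  Q = [1, 3, 5, 6, 9] / [2, 4, 7] / [8]
Final shape: (5, 3, 1).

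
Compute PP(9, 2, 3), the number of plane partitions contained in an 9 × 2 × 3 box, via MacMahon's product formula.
PP(9, 2, 3) = 15730

Evaluate the triple product over i = 1..9, j = 1..2, k = 1..3. The factors are (2/1) · (3/2) · (4/3) · (3/2) · (4/3) · (5/4) · (3/2) · (4/3) · … (54 factors total). The numerators and denominators telescope so the product is an integer; carrying out the multiplication exactly gives PP(9, 2, 3) = 15730.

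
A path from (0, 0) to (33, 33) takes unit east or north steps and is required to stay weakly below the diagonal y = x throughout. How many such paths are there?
Number of paths = 212336130412243110

By the reflection principle (André's argument), the number of monotone paths to (33, 33) with n ≤ m that never go above y = x is C(66, 33) − C(66, 34) = 7219428434016265740 − 7007092303604022630 = 212336130412243110.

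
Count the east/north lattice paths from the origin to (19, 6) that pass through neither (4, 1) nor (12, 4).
Number of paths = 63760

Inclusion–exclusion. Total paths: C(25, 19) = 177100. Through P₁: C(5, 4)·C(20, 15) = 77520. Through P₂: C(16, 12)·C(9, 7) = 65520. Since P₁ is strictly southwest of P₂, a monotone path through both must visit P₁ then P₂; paths through both = C(5, 4)·C(11, 8)·C(9, 7) = 29700. Avoid both = 177100 − 77520 − 65520 + 29700 = 63760.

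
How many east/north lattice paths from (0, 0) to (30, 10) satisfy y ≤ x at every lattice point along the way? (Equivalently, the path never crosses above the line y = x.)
Number of paths = 574221648

By the reflection principle (André's argument), the number of monotone paths to (30, 10) with n ≤ m that never go above y = x is C(40, 30) − C(40, 31) = 847660528 − 273438880 = 574221648.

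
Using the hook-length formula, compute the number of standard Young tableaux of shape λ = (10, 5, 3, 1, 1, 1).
# SYT of shape (10, 5, 3, 1, 1, 1) = 177768864

Hook-length formula: f^λ = n! / Π hook(c), product over all cells c of the Young diagram. For λ = (10, 5, 3, 1, 1, 1), n = 21 boxes. Hook lengths by row (left-to-right, top-to-bottom): [15, 11, 10, 8, 7, 5, 4, 3, 2, 1]; [9, 5, 4, 2, 1]; [6, 2, 1]; [3]; [2]; [1]. Product of hooks = 287400960000. So f^λ = 21! / 287400960000 = 51090942171709440000 / 287400960000 = 177768864.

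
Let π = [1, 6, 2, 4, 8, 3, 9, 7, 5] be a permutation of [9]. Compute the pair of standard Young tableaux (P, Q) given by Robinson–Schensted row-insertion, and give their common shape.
P = [1, 2, 3, 5, 9] / [4, 7] / [6, 8];  Q = [1, 2, 4, 5, 7] / [3, 8] / [6, 9];  common shape = (5, 2, 2)

Row-insert the values π_1, π_2, … into P one at a time, bumping the leftmost entry strictly greater than the inserted value down to the next row. The recording tableau Q records, in position (i, j), the step at which that cell was added to P.
  Insert 1 (step 1): P = [1];  Q = [1]
  Insert 6 (step 2): P = [1, 6];  Q = [1, 2]
  Insert 2 (step 3): P = [1, 2] / [6];  Q = [1, 2] / [3]
  Insert 4 (step 4): P = [1, 2, 4] / [6];  Q = [1, 2, 4] / [3]
  Insert 8 (step 5): P = [1, 2, 4, 8] / [6];  Q = [1, 2, 4, 5] / [3]
  Insert 3 (step 6): P = [1, 2, 3, 8] / [4] / [6];  Q = [1, 2, 4, 5] / [3] / [6]
  Insert 9 (step 7): P = [1, 2, 3, 8, 9] / [4] / [6];  Q = [1, 2, 4, 5, 7] / [3] / [6]
  Insert 7 (step 8): P = [1, 2, 3, 7, 9] / [4, 8] / [6];  Q = [1, 2, 4, 5, 7] / [3, 8] / [6]
  Insert 5 (step 9): P = [1, 2, 3, 5, 9] / [4, 7] / [6, 8];  Q = [1, 2, 4, 5, 7] / [3, 8] / [6, 9]
Final shape: (5, 2, 2).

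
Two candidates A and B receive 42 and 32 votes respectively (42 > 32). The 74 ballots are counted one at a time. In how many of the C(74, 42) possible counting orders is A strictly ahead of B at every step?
Strict-lead orderings = 120911825638427755470

Total orderings of the 74 votes with 42 for A: C(74, 42) = 894747509724365390478. By the Bertrand ballot formula (Cycle Lemma / reflection principle), the number of orderings in which A is strictly ahead of B throughout is (p − q)/(p + q) · C(p + q, p) = (42 − 32)/(42 + 32) · 894747509724365390478 = 120911825638427755470.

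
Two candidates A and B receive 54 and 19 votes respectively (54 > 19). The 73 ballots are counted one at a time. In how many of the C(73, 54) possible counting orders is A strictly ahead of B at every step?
Strict-lead orderings = 76322270620811600

Total orderings of the 73 votes with 54 for A: C(73, 54) = 159186450151978480. By the Bertrand ballot formula (Cycle Lemma / reflection principle), the number of orderings in which A is strictly ahead of B throughout is (p − q)/(p + q) · C(p + q, p) = (54 − 19)/(54 + 19) · 159186450151978480 = 76322270620811600.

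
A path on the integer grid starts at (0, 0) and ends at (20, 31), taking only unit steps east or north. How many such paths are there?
Number of paths = 77535155627160

A monotone lattice path from (0, 0) to (20, 31) consists of 20 east steps and 31 north steps in some order, so it is determined by which 20 of the 51 steps are east. The count is C(51, 20) = 77535155627160.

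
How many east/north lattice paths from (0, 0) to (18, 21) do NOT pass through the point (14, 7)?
Number of paths = 62003327190

Total paths from (0, 0) to (18, 21): C(39, 18) = 62359143990. Paths through (14, 7): (paths (0, 0) → (14, 7)) × (paths (14, 7) → (18, 21)) = C(21, 14) · C(18, 4) = 116280 · 3060 = 355816800. Avoidance count = 62359143990 − 355816800 = 62003327190.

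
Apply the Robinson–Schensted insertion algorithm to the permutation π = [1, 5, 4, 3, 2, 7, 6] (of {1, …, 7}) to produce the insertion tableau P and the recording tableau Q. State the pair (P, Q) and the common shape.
P = [1, 2, 6] / [3, 7] / [4] / [5];  Q = [1, 2, 6] / [3, 7] / [4] / [5];  common shape = (3, 2, 1, 1)

Row-insert the values π_1, π_2, … into P one at a time, bumping the leftmost entry strictly greater than the inserted value down to the next row. The recording tableau Q records, in position (i, j), the step at which that cell was added to P.
  Insert 1 (step 1): P = [1];  Q = [1]
  Insert 5 (step 2): P = [1, 5];  Q = [1, 2]
  Insert 4 (step 3): P = [1, 4] / [5];  Q = [1, 2] / [3]
  Insert 3 (step 4): P = [1, 3] / [4] / [5];  Q = [1, 2] / [3] / [4]
  Insert 2 (step 5): P = [1, 2] / [3] / [4] / [5];  Q = [1, 2] / [3] / [4] / [5]
  Insert 7 (step 6): P = [1, 2, 7] / [3] / [4] / [5];  Q = [1, 2, 6] / [3] / [4] / [5]
  Insert 6 (step 7): P = [1, 2, 6] / [3, 7] / [4] / [5];  Q = [1, 2, 6] / [3, 7] / [4] / [5]
Final shape: (3, 2, 1, 1).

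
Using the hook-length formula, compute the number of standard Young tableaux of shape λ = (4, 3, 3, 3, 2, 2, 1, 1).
# SYT of shape (4, 3, 3, 3, 2, 2, 1, 1) = 9523332

Hook-length formula: f^λ = n! / Π hook(c), product over all cells c of the Young diagram. For λ = (4, 3, 3, 3, 2, 2, 1, 1), n = 19 boxes. Hook lengths by row (left-to-right, top-to-bottom): [11, 8, 5, 1]; [9, 6, 3]; [8, 5, 2]; [7, 4, 1]; [5, 2]; [4, 1]; [2]; [1]. Product of hooks = 12773376000. So f^λ = 19! / 12773376000 = 121645100408832000 / 12773376000 = 9523332.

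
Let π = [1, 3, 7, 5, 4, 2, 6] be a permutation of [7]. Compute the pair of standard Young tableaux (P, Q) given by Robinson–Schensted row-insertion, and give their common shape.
P = [1, 2, 4, 6] / [3] / [5] / [7];  Q = [1, 2, 3, 7] / [4] / [5] / [6];  common shape = (4, 1, 1, 1)

Row-insert the values π_1, π_2, … into P one at a time, bumping the leftmost entry strictly greater than the inserted value down to the next row. The recording tableau Q records, in position (i, j), the step at which that cell was added to P.
  Insert 1 (step 1): P = [1];  Q = [1]
  Insert 3 (step 2): P = [1, 3];  Q = [1, 2]
  Insert 7 (step 3): P = [1, 3, 7];  Q = [1, 2, 3]
  Insert 5 (step 4): P = [1, 3, 5] / [7];  Q = [1, 2, 3] / [4]
  Insert 4 (step 5): P = [1, 3, 4] / [5] / [7];  Q = [1, 2, 3] / [4] / [5]
  Insert 2 (step 6): P = [1, 2, 4] / [3] / [5] / [7];  Q = [1, 2, 3] / [4] / [5] / [6]
  Insert 6 (step 7): P = [1, 2, 4, 6] / [3] / [5] / [7];  Q = [1, 2, 3, 7] / [4] / [5] / [6]
Final shape: (4, 1, 1, 1).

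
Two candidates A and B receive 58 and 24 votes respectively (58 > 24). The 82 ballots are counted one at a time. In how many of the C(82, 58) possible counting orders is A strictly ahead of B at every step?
Strict-lead orderings = 135149486797357273800

Total orderings of the 82 votes with 58 for A: C(82, 58) = 325948762275979307400. By the Bertrand ballot formula (Cycle Lemma / reflection principle), the number of orderings in which A is strictly ahead of B throughout is (p − q)/(p + q) · C(p + q, p) = (58 − 24)/(58 + 24) · 325948762275979307400 = 135149486797357273800.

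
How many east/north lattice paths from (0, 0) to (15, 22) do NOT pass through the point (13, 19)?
Number of paths = 5890463760

Total paths from (0, 0) to (15, 22): C(37, 15) = 9364199760. Paths through (13, 19): (paths (0, 0) → (13, 19)) × (paths (13, 19) → (15, 22)) = C(32, 13) · C(5, 2) = 347373600 · 10 = 3473736000. Avoidance count = 9364199760 − 3473736000 = 5890463760.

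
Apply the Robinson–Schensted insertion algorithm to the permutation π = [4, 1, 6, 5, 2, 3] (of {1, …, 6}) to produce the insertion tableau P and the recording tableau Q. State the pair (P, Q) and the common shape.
P = [1, 2, 3] / [4, 5] / [6];  Q = [1, 3, 6] / [2, 4] / [5];  common shape = (3, 2, 1)

Row-insert the values π_1, π_2, … into P one at a time, bumping the leftmost entry strictly greater than the inserted value down to the next row. The recording tableau Q records, in position (i, j), the step at which that cell was added to P.
  Insert 4 (step 1): P = [4];  Q = [1]
  Insert 1 (step 2): P = [1] / [4];  Q = [1] / [2]
  Insert 6 (step 3): P = [1, 6] / [4];  Q = [1, 3] / [2]
  Insert 5 (step 4): P = [1, 5] / [4, 6];  Q = [1, 3] / [2, 4]
  Insert 2 (step 5): P = [1, 2] / [4, 5] / [6];  Q = [1, 3] / [2, 4] / [5]
  Insert 3 (step 6): P = [1, 2, 3] / [4, 5] / [6];  Q = [1, 3, 6] / [2, 4] / [5]
Final shape: (3, 2, 1).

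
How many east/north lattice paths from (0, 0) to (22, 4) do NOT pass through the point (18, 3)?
Number of paths = 8300

Total paths from (0, 0) to (22, 4): C(26, 22) = 14950. Paths through (18, 3): (paths (0, 0) → (18, 3)) × (paths (18, 3) → (22, 4)) = C(21, 18) · C(5, 4) = 1330 · 5 = 6650. Avoidance count = 14950 − 6650 = 8300.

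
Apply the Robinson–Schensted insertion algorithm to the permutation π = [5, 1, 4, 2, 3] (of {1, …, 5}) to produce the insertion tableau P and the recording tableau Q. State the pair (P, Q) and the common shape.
P = [1, 2, 3] / [4] / [5];  Q = [1, 3, 5] / [2] / [4];  common shape = (3, 1, 1)

Row-insert the values π_1, π_2, … into P one at a time, bumping the leftmost entry strictly greater than the inserted value down to the next row. The recording tableau Q records, in position (i, j), the step at which that cell was added to P.
  Insert 5 (step 1): P = [5];  Q = [1]
  Insert 1 (step 2): P = [1] / [5];  Q = [1] / [2]
  Insert 4 (step 3): P = [1, 4] / [5];  Q = [1, 3] / [2]
  Insert 2 (step 4): P = [1, 2] / [4] / [5];  Q = [1, 3] / [2] / [4]
  Insert 3 (step 5): P = [1, 2, 3] / [4] / [5];  Q = [1, 3, 5] / [2] / [4]
Final shape: (3, 1, 1).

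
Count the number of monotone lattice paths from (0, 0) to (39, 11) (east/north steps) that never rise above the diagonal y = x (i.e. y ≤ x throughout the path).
Number of paths = 27081460630

By the reflection principle (André's argument), the number of monotone paths to (39, 11) with n ≤ m that never go above y = x is C(50, 39) − C(50, 40) = 37353738800 − 10272278170 = 27081460630.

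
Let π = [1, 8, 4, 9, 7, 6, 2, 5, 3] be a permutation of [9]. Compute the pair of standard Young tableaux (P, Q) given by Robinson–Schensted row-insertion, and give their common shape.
P = [1, 2, 3] / [4, 5] / [6, 9] / [7] / [8];  Q = [1, 2, 4] / [3, 5] / [6, 8] / [7] / [9];  common shape = (3, 2, 2, 1, 1)

Row-insert the values π_1, π_2, … into P one at a time, bumping the leftmost entry strictly greater than the inserted value down to the next row. The recording tableau Q records, in position (i, j), the step at which that cell was added to P.
  Insert 1 (step 1): P = [1];  Q = [1]
  Insert 8 (step 2): P = [1, 8];  Q = [1, 2]
  Insert 4 (step 3): P = [1, 4] / [8];  Q = [1, 2] / [3]
  Insert 9 (step 4): P = [1, 4, 9] / [8];  Q = [1, 2, 4] / [3]
  Insert 7 (step 5): P = [1, 4, 7] / [8, 9];  Q = [1, 2, 4] / [3, 5]
  Insert 6 (step 6): P = [1, 4, 6] / [7, 9] / [8];  Q = [1, 2, 4] / [3, 5] / [6]
  Insert 2 (step 7): P = [1, 2, 6] / [4, 9] / [7] / [8];  Q = [1, 2, 4] / [3, 5] / [6] / [7]
  Insert 5 (step 8): P = [1, 2, 5] / [4, 6] / [7, 9] / [8];  Q = [1, 2, 4] / [3, 5] / [6, 8] / [7]
  Insert 3 (step 9): P = [1, 2, 3] / [4, 5] / [6, 9] / [7] / [8];  Q = [1, 2, 4] / [3, 5] / [6, 8] / [7] / [9]
Final shape: (3, 2, 2, 1, 1).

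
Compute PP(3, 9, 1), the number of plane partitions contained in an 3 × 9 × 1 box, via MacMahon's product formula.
PP(3, 9, 1) = 220

Evaluate the triple product over i = 1..3, j = 1..9, k = 1..1. The factors are (2/1) · (3/2) · (4/3) · (5/4) · (6/5) · (7/6) · (8/7) · (9/8) · … (27 factors total). The numerators and denominators telescope so the product is an integer; carrying out the multiplication exactly gives PP(3, 9, 1) = 220.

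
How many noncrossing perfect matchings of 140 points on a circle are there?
C_70 = 1321422108420282270489942177190229544600

These noncrossing handshakes are counted by the Catalan number C_n = (1/(n + 1)) · C(2n, n). For n = 70: C_70 = (1/71) · C(140, 70) = 93820969697840041204785894580506297666600/71 = 1321422108420282270489942177190229544600.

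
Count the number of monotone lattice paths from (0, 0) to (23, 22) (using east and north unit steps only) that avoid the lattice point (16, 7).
Number of paths = 4074905308392

Total paths from (0, 0) to (23, 22): C(45, 23) = 4116715363800. Paths through (16, 7): (paths (0, 0) → (16, 7)) × (paths (16, 7) → (23, 22)) = C(23, 16) · C(22, 7) = 245157 · 170544 = 41810055408. Avoidance count = 4116715363800 − 41810055408 = 4074905308392.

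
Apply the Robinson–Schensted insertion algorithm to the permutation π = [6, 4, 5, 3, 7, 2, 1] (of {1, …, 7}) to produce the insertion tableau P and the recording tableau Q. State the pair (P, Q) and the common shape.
P = [1, 5, 7] / [2] / [3] / [4] / [6];  Q = [1, 3, 5] / [2] / [4] / [6] / [7];  common shape = (3, 1, 1, 1, 1)

Row-insert the values π_1, π_2, … into P one at a time, bumping the leftmost entry strictly greater than the inserted value down to the next row. The recording tableau Q records, in position (i, j), the step at which that cell was added to P.
  Insert 6 (step 1): P = [6];  Q = [1]
  Insert 4 (step 2): P = [4] / [6];  Q = [1] / [2]
  Insert 5 (step 3): P = [4, 5] / [6];  Q = [1, 3] / [2]
  Insert 3 (step 4): P = [3, 5] / [4] / [6];  Q = [1, 3] / [2] / [4]
  Insert 7 (step 5): P = [3, 5, 7] / [4] / [6];  Q = [1, 3, 5] / [2] / [4]
  Insert 2 (step 6): P = [2, 5, 7] / [3] / [4] / [6];  Q = [1, 3, 5] / [2] / [4] / [6]
  Insert 1 (step 7): P = [1, 5, 7] / [2] / [3] / [4] / [6];  Q = [1, 3, 5] / [2] / [4] / [6] / [7]
Final shape: (3, 1, 1, 1, 1).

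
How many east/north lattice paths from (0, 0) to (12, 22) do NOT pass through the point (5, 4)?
Number of paths = 487785840

Total paths from (0, 0) to (12, 22): C(34, 12) = 548354040. Paths through (5, 4): (paths (0, 0) → (5, 4)) × (paths (5, 4) → (12, 22)) = C(9, 5) · C(25, 7) = 126 · 480700 = 60568200. Avoidance count = 548354040 − 60568200 = 487785840.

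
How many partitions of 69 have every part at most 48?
p(69, parts ≤ 48) = 3551631

Use the recurrence p(n, m) = p(n, m−1) + p(n−m, m): either the largest part is < m (count p(n, m−1)) or the largest part is exactly m (remove one copy of m, count p(n−m, m)). With p(0, ·) = 1 this gives p(69, parts ≤ 48) = 3551631. (By conjugating Young diagrams, this also counts partitions of 69 into at most 48 parts.)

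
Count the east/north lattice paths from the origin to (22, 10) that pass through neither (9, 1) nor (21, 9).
Number of paths = 33443140

Inclusion–exclusion. Total paths: C(32, 22) = 64512240. Through P₁: C(10, 9)·C(22, 13) = 4974200. Through P₂: C(30, 21)·C(2, 1) = 28614300. Since P₁ is strictly southwest of P₂, a monotone path through both must visit P₁ then P₂; paths through both = C(10, 9)·C(20, 12)·C(2, 1) = 2519400. Avoid both = 64512240 − 4974200 − 28614300 + 2519400 = 33443140.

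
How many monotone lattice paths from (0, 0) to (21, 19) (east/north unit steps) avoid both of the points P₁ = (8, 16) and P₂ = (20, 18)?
Number of paths = 63848399142

Inclusion–exclusion. Total paths: C(40, 21) = 131282408400. Through P₁: C(24, 8)·C(16, 13) = 411863760. Through P₂: C(38, 20)·C(2, 1) = 67156001220. Since P₁ is strictly southwest of P₂, a monotone path through both must visit P₁ then P₂; paths through both = C(24, 8)·C(14, 12)·C(2, 1) = 133855722. Avoid both = 131282408400 − 411863760 − 67156001220 + 133855722 = 63848399142.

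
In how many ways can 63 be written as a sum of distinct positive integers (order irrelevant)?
q(63) = 14848

A partition into distinct parts is a strictly decreasing sequence summing to n. The recurrence d(n, m) = d(n, m−1) + d(n−m, m−1) (use part m at most once) with q(n) = d(n, n) gives q(63) = 14848. (Euler's theorem: # distinct-part partitions = # odd-part partitions.)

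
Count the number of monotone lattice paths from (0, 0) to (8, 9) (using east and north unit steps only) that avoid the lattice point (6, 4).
Number of paths = 19900

Total paths from (0, 0) to (8, 9): C(17, 8) = 24310. Paths through (6, 4): (paths (0, 0) → (6, 4)) × (paths (6, 4) → (8, 9)) = C(10, 6) · C(7, 2) = 210 · 21 = 4410. Avoidance count = 24310 − 4410 = 19900.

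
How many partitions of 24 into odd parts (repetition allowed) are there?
p_odd(24) = 122

Enumerate partitions using only odd parts via the recurrence o(n, m) = o(n, m−2) + o(n−m, m) over odd m, starting from the largest odd part ≤ n. This gives p_odd(24) = 122. (Euler's theorem: equals the count of distinct-part partitions.)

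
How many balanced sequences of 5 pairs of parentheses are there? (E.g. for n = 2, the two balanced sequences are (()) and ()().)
C_5 = 42

These balanced parentheses are counted by the Catalan number C_n = (1/(n + 1)) · C(2n, n). For n = 5: C_5 = (1/6) · C(10, 5) = 252/6 = 42.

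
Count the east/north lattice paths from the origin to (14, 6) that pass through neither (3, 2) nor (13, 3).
Number of paths = 23310

Inclusion–exclusion. Total paths: C(20, 14) = 38760. Through P₁: C(5, 3)·C(15, 11) = 13650. Through P₂: C(16, 13)·C(4, 1) = 2240. Since P₁ is strictly southwest of P₂, a monotone path through both must visit P₁ then P₂; paths through both = C(5, 3)·C(11, 10)·C(4, 1) = 440. Avoid both = 38760 − 13650 − 2240 + 440 = 23310.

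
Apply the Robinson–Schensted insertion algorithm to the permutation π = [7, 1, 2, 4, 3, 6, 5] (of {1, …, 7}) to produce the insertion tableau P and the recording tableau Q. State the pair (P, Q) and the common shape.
P = [1, 2, 3, 5] / [4, 6] / [7];  Q = [1, 3, 4, 6] / [2, 7] / [5];  common shape = (4, 2, 1)

Row-insert the values π_1, π_2, … into P one at a time, bumping the leftmost entry strictly greater than the inserted value down to the next row. The recording tableau Q records, in position (i, j), the step at which that cell was added to P.
  Insert 7 (step 1): P = [7];  Q = [1]
  Insert 1 (step 2): P = [1] / [7];  Q = [1] / [2]
  Insert 2 (step 3): P = [1, 2] / [7];  Q = [1, 3] / [2]
  Insert 4 (step 4): P = [1, 2, 4] / [7];  Q = [1, 3, 4] / [2]
  Insert 3 (step 5): P = [1, 2, 3] / [4] / [7];  Q = [1, 3, 4] / [2] / [5]
  Insert 6 (step 6): P = [1, 2, 3, 6] / [4] / [7];  Q = [1, 3, 4, 6] / [2] / [5]
  Insert 5 (step 7): P = [1, 2, 3, 5] / [4, 6] / [7];  Q = [1, 3, 4, 6] / [2, 7] / [5]
Final shape: (4, 2, 1).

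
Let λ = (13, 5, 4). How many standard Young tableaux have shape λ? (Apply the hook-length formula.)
# SYT of shape (13, 5, 4) = 9848916

Hook-length formula: f^λ = n! / Π hook(c), product over all cells c of the Young diagram. For λ = (13, 5, 4), n = 22 boxes. Hook lengths by row (left-to-right, top-to-bottom): [15, 14, 13, 12, 10, 8, 7, 6, 5, 4, 3, 2, 1]; [6, 5, 4, 3, 1]; [4, 3, 2, 1]. Product of hooks = 114124308480000. So f^λ = 22! / 114124308480000 = 1124000727777607680000 / 114124308480000 = 9848916.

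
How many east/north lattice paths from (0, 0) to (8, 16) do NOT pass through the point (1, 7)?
Number of paths = 643951

Total paths from (0, 0) to (8, 16): C(24, 8) = 735471. Paths through (1, 7): (paths (0, 0) → (1, 7)) × (paths (1, 7) → (8, 16)) = C(8, 1) · C(16, 7) = 8 · 11440 = 91520. Avoidance count = 735471 − 91520 = 643951.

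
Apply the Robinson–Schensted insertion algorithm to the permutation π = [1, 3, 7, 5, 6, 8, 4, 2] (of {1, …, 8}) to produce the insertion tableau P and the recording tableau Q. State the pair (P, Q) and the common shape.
P = [1, 2, 4, 6, 8] / [3] / [5] / [7];  Q = [1, 2, 3, 5, 6] / [4] / [7] / [8];  common shape = (5, 1, 1, 1)

Row-insert the values π_1, π_2, … into P one at a time, bumping the leftmost entry strictly greater than the inserted value down to the next row. The recording tableau Q records, in position (i, j), the step at which that cell was added to P.
  Insert 1 (step 1): P = [1];  Q = [1]
  Insert 3 (step 2): P = [1, 3];  Q = [1, 2]
  Insert 7 (step 3): P = [1, 3, 7];  Q = [1, 2, 3]
  Insert 5 (step 4): P = [1, 3, 5] / [7];  Q = [1, 2, 3] / [4]
  Insert 6 (step 5): P = [1, 3, 5, 6] / [7];  Q = [1, 2, 3, 5] / [4]
  Insert 8 (step 6): P = [1, 3, 5, 6, 8] / [7];  Q = [1, 2, 3, 5, 6] / [4]
  Insert 4 (step 7): P = [1, 3, 4, 6, 8] / [5] / [7];  Q = [1, 2, 3, 5, 6] / [4] / [7]
  Insert 2 (step 8): P = [1, 2, 4, 6, 8] / [3] / [5] / [7];  Q = [1, 2, 3, 5, 6] / [4] / [7] / [8]
Final shape: (5, 1, 1, 1).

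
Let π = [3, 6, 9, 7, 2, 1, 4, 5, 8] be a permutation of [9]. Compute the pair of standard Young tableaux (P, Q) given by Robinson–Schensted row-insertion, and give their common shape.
P = [1, 4, 5, 8] / [2, 6, 7] / [3] / [9];  Q = [1, 2, 3, 9] / [4, 7, 8] / [5] / [6];  common shape = (4, 3, 1, 1)

Row-insert the values π_1, π_2, … into P one at a time, bumping the leftmost entry strictly greater than the inserted value down to the next row. The recording tableau Q records, in position (i, j), the step at which that cell was added to P.
  Insert 3 (step 1): P = [3];  Q = [1]
  Insert 6 (step 2): P = [3, 6];  Q = [1, 2]
  Insert 9 (step 3): P = [3, 6, 9];  Q = [1, 2, 3]
  Insert 7 (step 4): P = [3, 6, 7] / [9];  Q = [1, 2, 3] / [4]
  Insert 2 (step 5): P = [2, 6, 7] / [3] / [9];  Q = [1, 2, 3] / [4] / [5]
  Insert 1 (step 6): P = [1, 6, 7] / [2] / [3] / [9];  Q = [1, 2, 3] / [4] / [5] / [6]
  Insert 4 (step 7): P = [1, 4, 7] / [2, 6] / [3] / [9];  Q = [1, 2, 3] / [4, 7] / [5] / [6]
  Insert 5 (step 8): P = [1, 4, 5] / [2, 6, 7] / [3] / [9];  Q = [1, 2, 3] / [4, 7, 8] / [5] / [6]
  Insert 8 (step 9): P = [1, 4, 5, 8] / [2, 6, 7] / [3] / [9];  Q = [1, 2, 3, 9] / [4, 7, 8] / [5] / [6]
Final shape: (4, 3, 1, 1).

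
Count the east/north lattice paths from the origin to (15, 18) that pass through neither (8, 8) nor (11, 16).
Number of paths = 623147385

Inclusion–exclusion. Total paths: C(33, 15) = 1037158320. Through P₁: C(16, 8)·C(17, 7) = 250295760. Through P₂: C(27, 11)·C(6, 4) = 195568425. Since P₁ is strictly southwest of P₂, a monotone path through both must visit P₁ then P₂; paths through both = C(16, 8)·C(11, 3)·C(6, 4) = 31853250. Avoid both = 1037158320 − 250295760 − 195568425 + 31853250 = 623147385.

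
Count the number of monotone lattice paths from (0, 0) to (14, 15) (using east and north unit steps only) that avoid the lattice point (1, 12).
Number of paths = 77551480

Total paths from (0, 0) to (14, 15): C(29, 14) = 77558760. Paths through (1, 12): (paths (0, 0) → (1, 12)) × (paths (1, 12) → (14, 15)) = C(13, 1) · C(16, 13) = 13 · 560 = 7280. Avoidance count = 77558760 − 7280 = 77551480.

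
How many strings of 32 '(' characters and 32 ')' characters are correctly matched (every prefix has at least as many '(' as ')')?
C_32 = 55534064877048198

These balanced parentheses are counted by the Catalan number C_n = (1/(n + 1)) · C(2n, n). For n = 32: C_32 = (1/33) · C(64, 32) = 1832624140942590534/33 = 55534064877048198.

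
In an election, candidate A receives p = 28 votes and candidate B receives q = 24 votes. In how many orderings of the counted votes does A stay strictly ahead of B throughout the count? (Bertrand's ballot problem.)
Strict-lead orderings = 32798844771700

Total orderings of the 52 votes with 28 for A: C(52, 28) = 426384982032100. By the Bertrand ballot formula (Cycle Lemma / reflection principle), the number of orderings in which A is strictly ahead of B throughout is (p − q)/(p + q) · C(p + q, p) = (28 − 24)/(28 + 24) · 426384982032100 = 32798844771700.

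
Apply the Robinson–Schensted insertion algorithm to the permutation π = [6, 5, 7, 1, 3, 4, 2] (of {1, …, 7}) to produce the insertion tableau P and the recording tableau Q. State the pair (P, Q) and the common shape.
P = [1, 2, 4] / [3, 7] / [5] / [6];  Q = [1, 3, 6] / [2, 5] / [4] / [7];  common shape = (3, 2, 1, 1)

Row-insert the values π_1, π_2, … into P one at a time, bumping the leftmost entry strictly greater than the inserted value down to the next row. The recording tableau Q records, in position (i, j), the step at which that cell was added to P.
  Insert 6 (step 1): P = [6];  Q = [1]
  Insert 5 (step 2): P = [5] / [6];  Q = [1] / [2]
  Insert 7 (step 3): P = [5, 7] / [6];  Q = [1, 3] / [2]
  Insert 1 (step 4): P = [1, 7] / [5] / [6];  Q = [1, 3] / [2] / [4]
  Insert 3 (step 5): P = [1, 3] / [5, 7] / [6];  Q = [1, 3] / [2, 5] / [4]
  Insert 4 (step 6): P = [1, 3, 4] / [5, 7] / [6];  Q = [1, 3, 6] / [2, 5] / [4]
  Insert 2 (step 7): P = [1, 2, 4] / [3, 7] / [5] / [6];  Q = [1, 3, 6] / [2, 5] / [4] / [7]
Final shape: (3, 2, 1, 1).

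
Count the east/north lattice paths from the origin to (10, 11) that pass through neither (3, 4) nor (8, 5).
Number of paths = 202440

Inclusion–exclusion. Total paths: C(21, 10) = 352716. Through P₁: C(7, 3)·C(14, 7) = 120120. Through P₂: C(13, 8)·C(8, 2) = 36036. Since P₁ is strictly southwest of P₂, a monotone path through both must visit P₁ then P₂; paths through both = C(7, 3)·C(6, 5)·C(8, 2) = 5880. Avoid both = 352716 − 120120 − 36036 + 5880 = 202440.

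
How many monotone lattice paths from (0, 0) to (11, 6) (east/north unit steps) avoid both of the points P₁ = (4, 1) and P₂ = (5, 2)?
Number of paths = 6106

Inclusion–exclusion. Total paths: C(17, 11) = 12376. Through P₁: C(5, 4)·C(12, 7) = 3960. Through P₂: C(7, 5)·C(10, 6) = 4410. Since P₁ is strictly southwest of P₂, a monotone path through both must visit P₁ then P₂; paths through both = C(5, 4)·C(2, 1)·C(10, 6) = 2100. Avoid both = 12376 − 3960 − 4410 + 2100 = 6106.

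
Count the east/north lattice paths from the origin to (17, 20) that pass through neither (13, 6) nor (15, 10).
Number of paths = 15633467310

Inclusion–exclusion. Total paths: C(37, 17) = 15905368710. Through P₁: C(19, 13)·C(18, 4) = 83023920. Through P₂: C(25, 15)·C(12, 2) = 215738160. Since P₁ is strictly southwest of P₂, a monotone path through both must visit P₁ then P₂; paths through both = C(19, 13)·C(6, 2)·C(12, 2) = 26860680. Avoid both = 15905368710 − 83023920 − 215738160 + 26860680 = 15633467310.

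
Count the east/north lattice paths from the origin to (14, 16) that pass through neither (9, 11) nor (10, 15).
Number of paths = 90951955

Inclusion–exclusion. Total paths: C(30, 14) = 145422675. Through P₁: C(20, 9)·C(10, 5) = 42325920. Through P₂: C(25, 10)·C(5, 4) = 16343800. Since P₁ is strictly southwest of P₂, a monotone path through both must visit P₁ then P₂; paths through both = C(20, 9)·C(5, 1)·C(5, 4) = 4199000. Avoid both = 145422675 − 42325920 − 16343800 + 4199000 = 90951955.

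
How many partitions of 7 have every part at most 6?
p(7, parts ≤ 6) = 14

Partitions of 7 with all parts ≤ 6: 6+1, 5+2, 5+1+1, 4+3, 4+2+1, 4+1+1+1, 3+3+1, 3+2+2, 3+2+1+1, 3+1+1+1+1, 2+2+2+1, 2+2+1+1+1, 2+1+1+1+1+1, 1+1+1+1+1+1+1. Count = 14.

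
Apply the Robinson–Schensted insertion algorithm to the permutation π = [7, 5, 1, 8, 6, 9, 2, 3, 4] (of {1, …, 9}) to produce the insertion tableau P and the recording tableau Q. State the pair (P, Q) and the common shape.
P = [1, 2, 3, 4] / [5, 6, 9] / [7, 8];  Q = [1, 4, 6, 9] / [2, 5, 8] / [3, 7];  common shape = (4, 3, 2)

Row-insert the values π_1, π_2, … into P one at a time, bumping the leftmost entry strictly greater than the inserted value down to the next row. The recording tableau Q records, in position (i, j), the step at which that cell was added to P.
  Insert 7 (step 1): P = [7];  Q = [1]
  Insert 5 (step 2): P = [5] / [7];  Q = [1] / [2]
  Insert 1 (step 3): P = [1] / [5] / [7];  Q = [1] / [2] / [3]
  Insert 8 (step 4): P = [1, 8] / [5] / [7];  Q = [1, 4] / [2] / [3]
  Insert 6 (step 5): P = [1, 6] / [5, 8] / [7];  Q = [1, 4] / [2, 5] / [3]
  Insert 9 (step 6): P = [1, 6, 9] / [5, 8] / [7];  Q = [1, 4, 6] / [2, 5] / [3]
  Insert 2 (step 7): P = [1, 2, 9] / [5, 6] / [7, 8];  Q = [1, 4, 6] / [2, 5] / [3, 7]
  Insert 3 (step 8): P = [1, 2, 3] / [5, 6, 9] / [7, 8];  Q = [1, 4, 6] / [2, 5, 8] / [3, 7]
  Insert 4 (step 9): P = [1, 2, 3, 4] / [5, 6, 9] / [7, 8];  Q = [1, 4, 6, 9] / [2, 5, 8] / [3, 7]
Final shape: (4, 3, 2).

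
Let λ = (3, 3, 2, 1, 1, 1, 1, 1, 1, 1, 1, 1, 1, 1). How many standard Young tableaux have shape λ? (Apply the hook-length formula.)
# SYT of shape (3, 3, 2, 1, 1, 1, 1, 1, 1, 1, 1, 1, 1, 1) = 40698

Hook-length formula: f^λ = n! / Π hook(c), product over all cells c of the Young diagram. For λ = (3, 3, 2, 1, 1, 1, 1, 1, 1, 1, 1, 1, 1, 1), n = 19 boxes. Hook lengths by row (left-to-right, top-to-bottom): [16, 4, 2]; [15, 3, 1]; [13, 1]; [11]; [10]; [9]; [8]; [7]; [6]; [5]; [4]; [3]; [2]; [1]. Product of hooks = 2988969984000. So f^λ = 19! / 2988969984000 = 121645100408832000 / 2988969984000 = 40698.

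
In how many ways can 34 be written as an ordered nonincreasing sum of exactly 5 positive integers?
p(34, 5 parts) = 603

Partitions of n into exactly k parts are in bijection with partitions of n − k into at most k parts (subtract 1 from each part). So p(34, exactly 5) = p(29, parts ≤ 5). Computing via the recurrence p(m, j) = p(m, j−1) + p(m−j, j) gives 603.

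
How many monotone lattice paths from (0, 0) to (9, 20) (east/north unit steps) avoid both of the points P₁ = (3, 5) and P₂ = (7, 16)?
Number of paths = 4445466

Inclusion–exclusion. Total paths: C(29, 9) = 10015005. Through P₁: C(8, 3)·C(21, 6) = 3038784. Through P₂: C(23, 7)·C(6, 2) = 3677355. Since P₁ is strictly southwest of P₂, a monotone path through both must visit P₁ then P₂; paths through both = C(8, 3)·C(15, 4)·C(6, 2) = 1146600. Avoid both = 10015005 − 3038784 − 3677355 + 1146600 = 4445466.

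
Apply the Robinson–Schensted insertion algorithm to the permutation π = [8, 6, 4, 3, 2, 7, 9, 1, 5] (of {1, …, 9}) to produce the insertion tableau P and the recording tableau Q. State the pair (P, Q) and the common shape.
P = [1, 5, 9] / [2, 7] / [3] / [4] / [6] / [8];  Q = [1, 6, 7] / [2, 9] / [3] / [4] / [5] / [8];  common shape = (3, 2, 1, 1, 1, 1)

Row-insert the values π_1, π_2, … into P one at a time, bumping the leftmost entry strictly greater than the inserted value down to the next row. The recording tableau Q records, in position (i, j), the step at which that cell was added to P.
  Insert 8 (step 1): P = [8];  Q = [1]
  Insert 6 (step 2): P = [6] / [8];  Q = [1] / [2]
  Insert 4 (step 3): P = [4] / [6] / [8];  Q = [1] / [2] / [3]
  Insert 3 (step 4): P = [3] / [4] / [6] / [8];  Q = [1] / [2] / [3] / [4]
  Insert 2 (step 5): P = [2] / [3] / [4] / [6] / [8];  Q = [1] / [2] / [3] / [4] / [5]
  Insert 7 (step 6): P = [2, 7] / [3] / [4] / [6] / [8];  Q = [1, 6] / [2] / [3] / [4] / [5]
  Insert 9 (step 7): P = [2, 7, 9] / [3] / [4] / [6] / [8];  Q = [1, 6, 7] / [2] / [3] / [4] / [5]
  Insert 1 (step 8): P = [1, 7, 9] / [2] / [3] / [4] / [6] / [8];  Q = [1, 6, 7] / [2] / [3] / [4] / [5] / [8]
  Insert 5 (step 9): P = [1, 5, 9] / [2, 7] / [3] / [4] / [6] / [8];  Q = [1, 6, 7] / [2, 9] / [3] / [4] / [5] / [8]
Final shape: (3, 2, 1, 1, 1, 1).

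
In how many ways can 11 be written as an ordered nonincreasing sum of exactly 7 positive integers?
p(11, 7 parts) = 5

Partitions of n into exactly k parts ↔ partitions of n − k into at most k parts (subtract 1 from each part). For n = 11, k = 7, the partitions are: 5+1+1+1+1+1+1, 4+2+1+1+1+1+1, 3+3+1+1+1+1+1, 3+2+2+1+1+1+1, 2+2+2+2+1+1+1. Count = 5.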